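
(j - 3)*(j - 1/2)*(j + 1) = j^3 - 5*j^2/2 - 2*j + 3/2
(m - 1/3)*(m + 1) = m^2 + 2*m/3 - 1/3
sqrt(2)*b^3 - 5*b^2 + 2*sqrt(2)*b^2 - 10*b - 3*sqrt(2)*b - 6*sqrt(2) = (b + 2)*(b - 3*sqrt(2))*(sqrt(2)*b + 1)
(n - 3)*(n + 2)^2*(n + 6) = n^4 + 7*n^3 - 2*n^2 - 60*n - 72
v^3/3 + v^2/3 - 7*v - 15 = (v/3 + 1)*(v - 5)*(v + 3)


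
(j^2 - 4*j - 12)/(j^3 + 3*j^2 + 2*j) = (j - 6)/(j*(j + 1))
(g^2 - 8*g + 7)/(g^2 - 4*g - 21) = (g - 1)/(g + 3)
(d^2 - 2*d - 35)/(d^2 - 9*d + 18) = (d^2 - 2*d - 35)/(d^2 - 9*d + 18)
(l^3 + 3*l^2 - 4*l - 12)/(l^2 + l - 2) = (l^2 + l - 6)/(l - 1)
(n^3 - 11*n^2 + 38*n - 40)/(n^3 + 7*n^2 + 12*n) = (n^3 - 11*n^2 + 38*n - 40)/(n*(n^2 + 7*n + 12))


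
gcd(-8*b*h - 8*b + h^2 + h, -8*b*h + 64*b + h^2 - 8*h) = 8*b - h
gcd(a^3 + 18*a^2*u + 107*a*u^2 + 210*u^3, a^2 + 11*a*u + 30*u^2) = a^2 + 11*a*u + 30*u^2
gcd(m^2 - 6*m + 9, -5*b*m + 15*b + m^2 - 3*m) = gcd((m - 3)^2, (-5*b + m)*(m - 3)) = m - 3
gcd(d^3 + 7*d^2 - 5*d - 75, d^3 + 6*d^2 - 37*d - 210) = d + 5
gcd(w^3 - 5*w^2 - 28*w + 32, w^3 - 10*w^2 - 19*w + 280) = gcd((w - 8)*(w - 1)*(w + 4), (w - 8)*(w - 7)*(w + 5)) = w - 8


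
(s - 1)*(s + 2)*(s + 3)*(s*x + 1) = s^4*x + 4*s^3*x + s^3 + s^2*x + 4*s^2 - 6*s*x + s - 6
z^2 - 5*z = z*(z - 5)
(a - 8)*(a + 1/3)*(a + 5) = a^3 - 8*a^2/3 - 41*a - 40/3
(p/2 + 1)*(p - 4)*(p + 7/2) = p^3/2 + 3*p^2/4 - 15*p/2 - 14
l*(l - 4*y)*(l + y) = l^3 - 3*l^2*y - 4*l*y^2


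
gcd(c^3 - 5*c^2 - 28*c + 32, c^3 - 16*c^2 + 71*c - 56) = c^2 - 9*c + 8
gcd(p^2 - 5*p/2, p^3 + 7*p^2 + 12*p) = p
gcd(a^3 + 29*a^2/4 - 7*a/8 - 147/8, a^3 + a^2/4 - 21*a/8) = a^2 + a/4 - 21/8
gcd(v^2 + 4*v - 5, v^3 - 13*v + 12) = v - 1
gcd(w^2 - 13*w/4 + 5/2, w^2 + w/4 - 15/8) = w - 5/4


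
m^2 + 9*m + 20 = (m + 4)*(m + 5)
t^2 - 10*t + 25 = (t - 5)^2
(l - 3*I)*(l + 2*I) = l^2 - I*l + 6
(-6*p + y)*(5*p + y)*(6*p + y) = -180*p^3 - 36*p^2*y + 5*p*y^2 + y^3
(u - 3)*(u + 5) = u^2 + 2*u - 15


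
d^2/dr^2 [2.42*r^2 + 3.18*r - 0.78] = 4.84000000000000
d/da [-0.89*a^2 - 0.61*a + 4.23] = -1.78*a - 0.61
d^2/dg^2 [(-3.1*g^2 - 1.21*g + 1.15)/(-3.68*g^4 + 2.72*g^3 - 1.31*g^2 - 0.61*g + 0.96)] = (251.88864*g^8 + 10.4570880000002*g^7 - 489.279936*g^6 + 350.536032*g^5 + 49.64688*g^4 + 30.618286*g^3 - 63.668514*g^2 + 21.633666*g + 3.382762)/(49.836032*g^12 - 110.505984*g^11 + 134.899968*g^10 - 74.016512*g^9 - 27.615792*g^8 + 74.83512*g^7 - 55.760437*g^6 + 7.698111*g^5 + 16.251441*g^4 - 11.896091*g^3 + 2.55024*g^2 + 1.686528*g - 0.884736)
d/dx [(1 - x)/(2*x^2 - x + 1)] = (-2*x^2 + x + (x - 1)*(4*x - 1) - 1)/(2*x^2 - x + 1)^2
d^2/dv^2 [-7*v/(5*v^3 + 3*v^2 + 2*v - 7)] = 14*(-v*(15*v^2 + 6*v + 2)^2 + (15*v^2 + 3*v*(5*v + 1) + 6*v + 2)*(5*v^3 + 3*v^2 + 2*v - 7))/(5*v^3 + 3*v^2 + 2*v - 7)^3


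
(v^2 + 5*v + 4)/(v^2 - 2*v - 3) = (v + 4)/(v - 3)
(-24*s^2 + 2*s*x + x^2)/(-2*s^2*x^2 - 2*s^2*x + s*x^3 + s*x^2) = (24*s^2 - 2*s*x - x^2)/(s*x*(2*s*x + 2*s - x^2 - x))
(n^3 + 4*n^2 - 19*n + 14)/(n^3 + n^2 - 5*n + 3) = (n^2 + 5*n - 14)/(n^2 + 2*n - 3)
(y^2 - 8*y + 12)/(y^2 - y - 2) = (y - 6)/(y + 1)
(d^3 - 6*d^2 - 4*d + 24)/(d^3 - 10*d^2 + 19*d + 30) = (d^2 - 4)/(d^2 - 4*d - 5)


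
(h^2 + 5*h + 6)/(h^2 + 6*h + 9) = (h + 2)/(h + 3)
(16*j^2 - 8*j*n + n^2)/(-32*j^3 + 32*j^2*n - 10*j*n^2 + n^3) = -1/(2*j - n)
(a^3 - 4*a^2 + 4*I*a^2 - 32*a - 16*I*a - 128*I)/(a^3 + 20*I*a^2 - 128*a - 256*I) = (a^2 - 4*a - 32)/(a^2 + 16*I*a - 64)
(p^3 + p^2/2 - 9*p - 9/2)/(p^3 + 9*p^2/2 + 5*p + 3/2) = (p - 3)/(p + 1)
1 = 1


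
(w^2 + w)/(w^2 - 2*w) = (w + 1)/(w - 2)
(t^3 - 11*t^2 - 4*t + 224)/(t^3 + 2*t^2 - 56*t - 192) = (t - 7)/(t + 6)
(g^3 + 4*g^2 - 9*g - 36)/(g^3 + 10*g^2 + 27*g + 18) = (g^2 + g - 12)/(g^2 + 7*g + 6)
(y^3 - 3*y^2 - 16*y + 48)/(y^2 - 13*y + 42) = (y^3 - 3*y^2 - 16*y + 48)/(y^2 - 13*y + 42)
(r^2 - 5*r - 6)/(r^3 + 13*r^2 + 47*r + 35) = (r - 6)/(r^2 + 12*r + 35)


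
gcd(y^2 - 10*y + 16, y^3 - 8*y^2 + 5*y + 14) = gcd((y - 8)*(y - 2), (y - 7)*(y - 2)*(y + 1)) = y - 2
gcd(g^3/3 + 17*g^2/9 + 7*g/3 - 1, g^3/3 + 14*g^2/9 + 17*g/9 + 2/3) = g + 3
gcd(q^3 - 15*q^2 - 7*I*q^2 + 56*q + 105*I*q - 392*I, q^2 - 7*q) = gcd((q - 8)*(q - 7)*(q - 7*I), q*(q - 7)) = q - 7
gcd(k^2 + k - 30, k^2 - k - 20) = k - 5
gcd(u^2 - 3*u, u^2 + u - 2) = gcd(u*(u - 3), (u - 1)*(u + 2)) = 1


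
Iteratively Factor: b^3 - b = (b)*(b^2 - 1) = b*(b - 1)*(b + 1)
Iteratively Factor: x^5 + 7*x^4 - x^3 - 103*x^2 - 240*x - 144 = (x - 4)*(x^4 + 11*x^3 + 43*x^2 + 69*x + 36) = (x - 4)*(x + 3)*(x^3 + 8*x^2 + 19*x + 12) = (x - 4)*(x + 3)*(x + 4)*(x^2 + 4*x + 3) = (x - 4)*(x + 3)^2*(x + 4)*(x + 1)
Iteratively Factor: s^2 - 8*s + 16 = (s - 4)*(s - 4)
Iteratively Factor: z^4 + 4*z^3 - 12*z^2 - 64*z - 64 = (z - 4)*(z^3 + 8*z^2 + 20*z + 16) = (z - 4)*(z + 2)*(z^2 + 6*z + 8) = (z - 4)*(z + 2)*(z + 4)*(z + 2)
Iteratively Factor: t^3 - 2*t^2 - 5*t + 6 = (t + 2)*(t^2 - 4*t + 3) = (t - 3)*(t + 2)*(t - 1)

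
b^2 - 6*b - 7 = (b - 7)*(b + 1)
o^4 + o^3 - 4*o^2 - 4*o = o*(o - 2)*(o + 1)*(o + 2)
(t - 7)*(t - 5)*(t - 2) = t^3 - 14*t^2 + 59*t - 70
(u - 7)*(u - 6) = u^2 - 13*u + 42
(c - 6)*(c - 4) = c^2 - 10*c + 24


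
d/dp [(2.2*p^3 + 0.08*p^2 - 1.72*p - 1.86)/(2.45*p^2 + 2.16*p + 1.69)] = (5.39*p^4 + 9.504*p^3 + 15.5408*p^2 + 9.3844*p + 1.1108)/(6.0025*p^4 + 10.584*p^3 + 12.9466*p^2 + 7.3008*p + 2.8561)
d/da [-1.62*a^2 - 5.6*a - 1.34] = -3.24*a - 5.6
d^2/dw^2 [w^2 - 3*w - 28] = 2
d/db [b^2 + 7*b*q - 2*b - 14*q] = 2*b + 7*q - 2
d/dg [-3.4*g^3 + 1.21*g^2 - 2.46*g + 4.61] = -10.2*g^2 + 2.42*g - 2.46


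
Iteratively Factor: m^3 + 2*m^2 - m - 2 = (m + 2)*(m^2 - 1) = (m - 1)*(m + 2)*(m + 1)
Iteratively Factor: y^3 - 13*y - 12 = (y - 4)*(y^2 + 4*y + 3) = (y - 4)*(y + 1)*(y + 3)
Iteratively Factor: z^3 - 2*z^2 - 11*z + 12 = (z + 3)*(z^2 - 5*z + 4) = (z - 1)*(z + 3)*(z - 4)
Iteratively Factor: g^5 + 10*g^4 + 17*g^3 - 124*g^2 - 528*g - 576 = (g - 4)*(g^4 + 14*g^3 + 73*g^2 + 168*g + 144) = (g - 4)*(g + 3)*(g^3 + 11*g^2 + 40*g + 48) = (g - 4)*(g + 3)*(g + 4)*(g^2 + 7*g + 12) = (g - 4)*(g + 3)^2*(g + 4)*(g + 4)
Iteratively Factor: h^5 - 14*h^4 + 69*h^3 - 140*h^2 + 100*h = (h - 5)*(h^4 - 9*h^3 + 24*h^2 - 20*h) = h*(h - 5)*(h^3 - 9*h^2 + 24*h - 20) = h*(h - 5)*(h - 2)*(h^2 - 7*h + 10) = h*(h - 5)*(h - 2)^2*(h - 5)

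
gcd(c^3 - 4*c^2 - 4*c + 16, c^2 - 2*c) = c - 2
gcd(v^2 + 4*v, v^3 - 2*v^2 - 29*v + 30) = 1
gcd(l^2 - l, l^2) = l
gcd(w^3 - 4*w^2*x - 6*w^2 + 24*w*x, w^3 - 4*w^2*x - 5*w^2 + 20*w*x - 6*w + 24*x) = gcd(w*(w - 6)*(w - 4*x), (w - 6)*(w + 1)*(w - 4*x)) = -w^2 + 4*w*x + 6*w - 24*x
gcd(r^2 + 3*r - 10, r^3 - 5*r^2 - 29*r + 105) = r + 5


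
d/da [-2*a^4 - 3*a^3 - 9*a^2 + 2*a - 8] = -8*a^3 - 9*a^2 - 18*a + 2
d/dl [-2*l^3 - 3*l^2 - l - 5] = -6*l^2 - 6*l - 1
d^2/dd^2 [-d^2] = -2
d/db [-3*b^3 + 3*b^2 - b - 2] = -9*b^2 + 6*b - 1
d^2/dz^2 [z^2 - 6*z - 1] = 2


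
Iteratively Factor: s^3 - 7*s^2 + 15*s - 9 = (s - 1)*(s^2 - 6*s + 9) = (s - 3)*(s - 1)*(s - 3)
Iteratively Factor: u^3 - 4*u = (u)*(u^2 - 4) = u*(u + 2)*(u - 2)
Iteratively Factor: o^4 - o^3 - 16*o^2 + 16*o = (o + 4)*(o^3 - 5*o^2 + 4*o) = (o - 4)*(o + 4)*(o^2 - o) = o*(o - 4)*(o + 4)*(o - 1)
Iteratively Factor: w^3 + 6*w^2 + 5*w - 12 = (w + 3)*(w^2 + 3*w - 4) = (w - 1)*(w + 3)*(w + 4)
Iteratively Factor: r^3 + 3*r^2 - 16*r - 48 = (r - 4)*(r^2 + 7*r + 12) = (r - 4)*(r + 3)*(r + 4)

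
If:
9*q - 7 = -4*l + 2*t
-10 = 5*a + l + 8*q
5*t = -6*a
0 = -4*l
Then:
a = -730/129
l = 0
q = 295/129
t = 292/43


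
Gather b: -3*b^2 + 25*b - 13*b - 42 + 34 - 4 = -3*b^2 + 12*b - 12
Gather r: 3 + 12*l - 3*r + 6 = 12*l - 3*r + 9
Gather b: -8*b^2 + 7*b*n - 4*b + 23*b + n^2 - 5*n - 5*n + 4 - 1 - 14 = -8*b^2 + b*(7*n + 19) + n^2 - 10*n - 11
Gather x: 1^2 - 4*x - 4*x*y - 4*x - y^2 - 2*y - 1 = x*(-4*y - 8) - y^2 - 2*y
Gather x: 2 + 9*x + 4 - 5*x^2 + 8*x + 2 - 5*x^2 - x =-10*x^2 + 16*x + 8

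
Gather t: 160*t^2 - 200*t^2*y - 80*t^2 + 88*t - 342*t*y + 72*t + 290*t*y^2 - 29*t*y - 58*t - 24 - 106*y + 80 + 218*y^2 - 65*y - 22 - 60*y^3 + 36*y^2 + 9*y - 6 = t^2*(80 - 200*y) + t*(290*y^2 - 371*y + 102) - 60*y^3 + 254*y^2 - 162*y + 28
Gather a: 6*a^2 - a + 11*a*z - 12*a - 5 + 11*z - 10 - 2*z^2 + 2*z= 6*a^2 + a*(11*z - 13) - 2*z^2 + 13*z - 15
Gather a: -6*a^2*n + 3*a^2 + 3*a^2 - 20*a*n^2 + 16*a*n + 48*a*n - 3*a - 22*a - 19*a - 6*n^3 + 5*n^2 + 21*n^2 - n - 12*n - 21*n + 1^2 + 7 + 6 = a^2*(6 - 6*n) + a*(-20*n^2 + 64*n - 44) - 6*n^3 + 26*n^2 - 34*n + 14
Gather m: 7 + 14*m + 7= 14*m + 14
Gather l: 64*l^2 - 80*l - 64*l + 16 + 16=64*l^2 - 144*l + 32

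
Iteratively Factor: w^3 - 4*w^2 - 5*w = (w + 1)*(w^2 - 5*w) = w*(w + 1)*(w - 5)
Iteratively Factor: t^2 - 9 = (t + 3)*(t - 3)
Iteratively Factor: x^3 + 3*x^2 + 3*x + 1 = (x + 1)*(x^2 + 2*x + 1) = (x + 1)^2*(x + 1)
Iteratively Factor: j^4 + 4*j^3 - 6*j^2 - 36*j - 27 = (j - 3)*(j^3 + 7*j^2 + 15*j + 9) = (j - 3)*(j + 3)*(j^2 + 4*j + 3) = (j - 3)*(j + 1)*(j + 3)*(j + 3)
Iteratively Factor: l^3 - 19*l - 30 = (l + 3)*(l^2 - 3*l - 10) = (l + 2)*(l + 3)*(l - 5)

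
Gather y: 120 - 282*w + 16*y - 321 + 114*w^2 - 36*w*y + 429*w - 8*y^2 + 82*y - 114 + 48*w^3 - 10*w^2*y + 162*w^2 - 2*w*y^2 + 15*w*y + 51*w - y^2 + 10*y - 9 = 48*w^3 + 276*w^2 + 198*w + y^2*(-2*w - 9) + y*(-10*w^2 - 21*w + 108) - 324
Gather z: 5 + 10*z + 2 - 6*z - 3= 4*z + 4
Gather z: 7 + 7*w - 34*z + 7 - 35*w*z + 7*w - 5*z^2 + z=14*w - 5*z^2 + z*(-35*w - 33) + 14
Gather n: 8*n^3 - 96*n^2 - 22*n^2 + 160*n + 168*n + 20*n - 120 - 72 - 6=8*n^3 - 118*n^2 + 348*n - 198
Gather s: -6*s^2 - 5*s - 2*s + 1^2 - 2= -6*s^2 - 7*s - 1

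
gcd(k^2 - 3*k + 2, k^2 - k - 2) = k - 2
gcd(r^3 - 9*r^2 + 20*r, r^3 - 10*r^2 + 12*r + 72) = 1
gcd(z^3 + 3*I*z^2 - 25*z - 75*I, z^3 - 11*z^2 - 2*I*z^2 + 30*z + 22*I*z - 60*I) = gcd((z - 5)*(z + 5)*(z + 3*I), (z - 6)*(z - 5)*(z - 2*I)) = z - 5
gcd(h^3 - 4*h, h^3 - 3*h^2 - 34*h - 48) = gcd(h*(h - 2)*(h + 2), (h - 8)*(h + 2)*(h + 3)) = h + 2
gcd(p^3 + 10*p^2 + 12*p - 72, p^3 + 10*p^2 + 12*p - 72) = p^3 + 10*p^2 + 12*p - 72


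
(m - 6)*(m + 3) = m^2 - 3*m - 18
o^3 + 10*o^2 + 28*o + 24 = (o + 2)^2*(o + 6)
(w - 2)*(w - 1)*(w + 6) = w^3 + 3*w^2 - 16*w + 12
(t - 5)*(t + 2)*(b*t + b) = b*t^3 - 2*b*t^2 - 13*b*t - 10*b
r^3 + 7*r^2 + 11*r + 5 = (r + 1)^2*(r + 5)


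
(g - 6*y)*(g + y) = g^2 - 5*g*y - 6*y^2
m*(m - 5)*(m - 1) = m^3 - 6*m^2 + 5*m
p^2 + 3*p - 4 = (p - 1)*(p + 4)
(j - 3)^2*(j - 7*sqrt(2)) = j^3 - 7*sqrt(2)*j^2 - 6*j^2 + 9*j + 42*sqrt(2)*j - 63*sqrt(2)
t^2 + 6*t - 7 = (t - 1)*(t + 7)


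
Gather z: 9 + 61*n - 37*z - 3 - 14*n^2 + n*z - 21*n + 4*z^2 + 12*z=-14*n^2 + 40*n + 4*z^2 + z*(n - 25) + 6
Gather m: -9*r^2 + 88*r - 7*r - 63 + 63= -9*r^2 + 81*r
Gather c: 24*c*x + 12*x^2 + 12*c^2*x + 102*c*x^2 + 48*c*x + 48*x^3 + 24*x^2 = 12*c^2*x + c*(102*x^2 + 72*x) + 48*x^3 + 36*x^2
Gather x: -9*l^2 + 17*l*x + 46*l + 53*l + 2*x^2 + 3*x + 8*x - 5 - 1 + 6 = -9*l^2 + 99*l + 2*x^2 + x*(17*l + 11)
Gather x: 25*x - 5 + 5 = 25*x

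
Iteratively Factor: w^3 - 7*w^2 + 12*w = (w - 4)*(w^2 - 3*w) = (w - 4)*(w - 3)*(w)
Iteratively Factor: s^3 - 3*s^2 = (s)*(s^2 - 3*s) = s*(s - 3)*(s)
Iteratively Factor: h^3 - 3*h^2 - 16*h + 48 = (h - 4)*(h^2 + h - 12) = (h - 4)*(h - 3)*(h + 4)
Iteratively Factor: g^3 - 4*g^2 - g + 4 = (g - 1)*(g^2 - 3*g - 4) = (g - 4)*(g - 1)*(g + 1)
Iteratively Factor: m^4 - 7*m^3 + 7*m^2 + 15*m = (m)*(m^3 - 7*m^2 + 7*m + 15) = m*(m - 3)*(m^2 - 4*m - 5) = m*(m - 5)*(m - 3)*(m + 1)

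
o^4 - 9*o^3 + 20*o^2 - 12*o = o*(o - 6)*(o - 2)*(o - 1)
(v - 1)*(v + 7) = v^2 + 6*v - 7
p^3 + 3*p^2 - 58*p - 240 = (p - 8)*(p + 5)*(p + 6)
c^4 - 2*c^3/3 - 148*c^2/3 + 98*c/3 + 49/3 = (c - 7)*(c - 1)*(c + 1/3)*(c + 7)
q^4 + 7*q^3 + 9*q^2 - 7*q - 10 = (q - 1)*(q + 1)*(q + 2)*(q + 5)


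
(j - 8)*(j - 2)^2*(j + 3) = j^4 - 9*j^3 + 76*j - 96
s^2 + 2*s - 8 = (s - 2)*(s + 4)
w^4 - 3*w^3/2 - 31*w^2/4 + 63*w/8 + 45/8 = (w - 3)*(w - 3/2)*(w + 1/2)*(w + 5/2)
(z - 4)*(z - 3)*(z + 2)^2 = z^4 - 3*z^3 - 12*z^2 + 20*z + 48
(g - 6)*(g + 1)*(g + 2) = g^3 - 3*g^2 - 16*g - 12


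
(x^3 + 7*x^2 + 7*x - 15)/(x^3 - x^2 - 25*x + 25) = (x + 3)/(x - 5)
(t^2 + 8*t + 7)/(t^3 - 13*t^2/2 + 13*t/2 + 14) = 2*(t + 7)/(2*t^2 - 15*t + 28)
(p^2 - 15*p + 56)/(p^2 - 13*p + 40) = (p - 7)/(p - 5)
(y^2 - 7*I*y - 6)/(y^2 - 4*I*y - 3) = (y - 6*I)/(y - 3*I)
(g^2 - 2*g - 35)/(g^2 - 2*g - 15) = (-g^2 + 2*g + 35)/(-g^2 + 2*g + 15)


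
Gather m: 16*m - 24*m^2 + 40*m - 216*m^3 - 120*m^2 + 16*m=-216*m^3 - 144*m^2 + 72*m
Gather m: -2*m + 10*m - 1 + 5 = 8*m + 4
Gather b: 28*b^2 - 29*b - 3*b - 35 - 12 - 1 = 28*b^2 - 32*b - 48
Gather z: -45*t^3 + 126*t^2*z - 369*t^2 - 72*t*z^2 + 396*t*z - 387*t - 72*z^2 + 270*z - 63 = -45*t^3 - 369*t^2 - 387*t + z^2*(-72*t - 72) + z*(126*t^2 + 396*t + 270) - 63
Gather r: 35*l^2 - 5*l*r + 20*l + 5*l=35*l^2 - 5*l*r + 25*l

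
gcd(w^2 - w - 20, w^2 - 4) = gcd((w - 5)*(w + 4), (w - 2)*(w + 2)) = 1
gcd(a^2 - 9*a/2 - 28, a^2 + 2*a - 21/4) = a + 7/2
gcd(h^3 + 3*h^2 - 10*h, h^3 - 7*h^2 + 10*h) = h^2 - 2*h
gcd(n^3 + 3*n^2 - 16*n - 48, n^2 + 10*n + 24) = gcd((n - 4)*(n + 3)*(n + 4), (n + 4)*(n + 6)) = n + 4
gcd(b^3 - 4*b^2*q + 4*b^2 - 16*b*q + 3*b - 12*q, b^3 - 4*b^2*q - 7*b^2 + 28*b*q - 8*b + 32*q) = -b^2 + 4*b*q - b + 4*q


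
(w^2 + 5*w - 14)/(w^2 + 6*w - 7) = (w - 2)/(w - 1)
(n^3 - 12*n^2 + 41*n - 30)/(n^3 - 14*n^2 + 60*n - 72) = (n^2 - 6*n + 5)/(n^2 - 8*n + 12)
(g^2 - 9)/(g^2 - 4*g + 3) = (g + 3)/(g - 1)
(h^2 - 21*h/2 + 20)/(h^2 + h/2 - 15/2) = (h - 8)/(h + 3)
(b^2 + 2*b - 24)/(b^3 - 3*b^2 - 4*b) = (b + 6)/(b*(b + 1))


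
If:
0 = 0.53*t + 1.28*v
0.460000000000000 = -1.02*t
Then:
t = -0.45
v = 0.19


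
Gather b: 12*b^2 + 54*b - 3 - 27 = 12*b^2 + 54*b - 30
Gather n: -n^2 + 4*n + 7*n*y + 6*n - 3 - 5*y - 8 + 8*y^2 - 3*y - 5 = -n^2 + n*(7*y + 10) + 8*y^2 - 8*y - 16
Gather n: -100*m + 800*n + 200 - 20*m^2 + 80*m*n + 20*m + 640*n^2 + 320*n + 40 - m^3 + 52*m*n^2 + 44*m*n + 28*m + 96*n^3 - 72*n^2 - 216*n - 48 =-m^3 - 20*m^2 - 52*m + 96*n^3 + n^2*(52*m + 568) + n*(124*m + 904) + 192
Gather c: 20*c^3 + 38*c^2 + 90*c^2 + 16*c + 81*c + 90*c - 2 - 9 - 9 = 20*c^3 + 128*c^2 + 187*c - 20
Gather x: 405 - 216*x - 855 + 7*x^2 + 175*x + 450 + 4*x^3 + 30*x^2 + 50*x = 4*x^3 + 37*x^2 + 9*x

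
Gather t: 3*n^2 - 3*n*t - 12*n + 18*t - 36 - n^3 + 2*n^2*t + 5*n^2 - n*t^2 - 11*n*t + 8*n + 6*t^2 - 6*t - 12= -n^3 + 8*n^2 - 4*n + t^2*(6 - n) + t*(2*n^2 - 14*n + 12) - 48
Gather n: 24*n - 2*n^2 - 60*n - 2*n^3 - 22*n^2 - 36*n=-2*n^3 - 24*n^2 - 72*n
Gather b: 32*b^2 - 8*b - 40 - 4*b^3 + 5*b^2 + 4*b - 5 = -4*b^3 + 37*b^2 - 4*b - 45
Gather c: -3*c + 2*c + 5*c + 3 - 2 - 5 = 4*c - 4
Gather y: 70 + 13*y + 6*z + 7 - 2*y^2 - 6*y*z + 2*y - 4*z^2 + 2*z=-2*y^2 + y*(15 - 6*z) - 4*z^2 + 8*z + 77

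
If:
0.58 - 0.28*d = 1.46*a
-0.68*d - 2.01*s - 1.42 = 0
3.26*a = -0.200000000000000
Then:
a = -0.06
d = 2.39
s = -1.52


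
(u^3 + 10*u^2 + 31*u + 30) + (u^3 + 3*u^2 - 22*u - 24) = 2*u^3 + 13*u^2 + 9*u + 6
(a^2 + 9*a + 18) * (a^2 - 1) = a^4 + 9*a^3 + 17*a^2 - 9*a - 18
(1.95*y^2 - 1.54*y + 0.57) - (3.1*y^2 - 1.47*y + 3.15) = -1.15*y^2 - 0.0700000000000001*y - 2.58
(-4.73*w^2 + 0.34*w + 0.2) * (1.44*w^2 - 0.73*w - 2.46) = -6.8112*w^4 + 3.9425*w^3 + 11.6756*w^2 - 0.9824*w - 0.492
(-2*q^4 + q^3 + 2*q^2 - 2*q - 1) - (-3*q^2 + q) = -2*q^4 + q^3 + 5*q^2 - 3*q - 1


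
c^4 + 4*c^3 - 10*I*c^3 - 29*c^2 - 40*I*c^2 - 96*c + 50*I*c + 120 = (c - 1)*(c + 5)*(c - 6*I)*(c - 4*I)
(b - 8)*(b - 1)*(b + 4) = b^3 - 5*b^2 - 28*b + 32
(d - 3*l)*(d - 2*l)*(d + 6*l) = d^3 + d^2*l - 24*d*l^2 + 36*l^3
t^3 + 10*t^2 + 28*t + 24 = (t + 2)^2*(t + 6)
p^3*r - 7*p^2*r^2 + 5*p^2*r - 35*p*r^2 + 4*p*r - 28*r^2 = (p + 4)*(p - 7*r)*(p*r + r)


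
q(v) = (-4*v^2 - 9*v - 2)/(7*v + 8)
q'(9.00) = -0.58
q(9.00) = -5.73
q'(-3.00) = -0.70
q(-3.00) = 0.85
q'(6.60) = -0.58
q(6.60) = -4.35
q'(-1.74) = -1.80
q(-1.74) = -0.37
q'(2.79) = -0.60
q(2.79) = -2.12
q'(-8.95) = -0.58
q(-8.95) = 4.43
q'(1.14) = -0.66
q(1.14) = -1.09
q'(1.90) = -0.62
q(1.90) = -1.57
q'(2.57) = -0.60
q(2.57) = -1.98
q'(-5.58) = -0.59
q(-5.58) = 2.46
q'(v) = (-8*v - 9)/(7*v + 8) - 7*(-4*v^2 - 9*v - 2)/(7*v + 8)^2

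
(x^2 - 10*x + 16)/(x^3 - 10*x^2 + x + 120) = (x - 2)/(x^2 - 2*x - 15)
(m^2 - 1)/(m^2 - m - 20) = (1 - m^2)/(-m^2 + m + 20)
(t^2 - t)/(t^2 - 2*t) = (t - 1)/(t - 2)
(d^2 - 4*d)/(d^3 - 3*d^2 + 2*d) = (d - 4)/(d^2 - 3*d + 2)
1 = 1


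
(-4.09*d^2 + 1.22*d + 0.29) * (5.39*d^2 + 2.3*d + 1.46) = -22.0451*d^4 - 2.8312*d^3 - 1.6023*d^2 + 2.4482*d + 0.4234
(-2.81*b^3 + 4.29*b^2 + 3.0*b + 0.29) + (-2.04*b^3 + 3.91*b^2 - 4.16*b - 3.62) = -4.85*b^3 + 8.2*b^2 - 1.16*b - 3.33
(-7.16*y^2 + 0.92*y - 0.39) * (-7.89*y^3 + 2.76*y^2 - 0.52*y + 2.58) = 56.4924*y^5 - 27.0204*y^4 + 9.3395*y^3 - 20.0276*y^2 + 2.5764*y - 1.0062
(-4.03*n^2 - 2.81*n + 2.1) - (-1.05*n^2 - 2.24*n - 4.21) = -2.98*n^2 - 0.57*n + 6.31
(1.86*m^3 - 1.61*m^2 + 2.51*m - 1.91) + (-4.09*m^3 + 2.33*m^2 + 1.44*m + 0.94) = -2.23*m^3 + 0.72*m^2 + 3.95*m - 0.97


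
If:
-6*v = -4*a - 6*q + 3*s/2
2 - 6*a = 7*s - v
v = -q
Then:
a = 171*v/74 + 3/37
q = -v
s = 8/37 - 68*v/37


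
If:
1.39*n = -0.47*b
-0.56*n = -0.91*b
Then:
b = 0.00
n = 0.00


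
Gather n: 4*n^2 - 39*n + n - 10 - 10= 4*n^2 - 38*n - 20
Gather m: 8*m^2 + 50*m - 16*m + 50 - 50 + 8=8*m^2 + 34*m + 8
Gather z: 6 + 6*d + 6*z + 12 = 6*d + 6*z + 18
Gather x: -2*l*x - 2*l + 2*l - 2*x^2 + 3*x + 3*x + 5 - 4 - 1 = -2*x^2 + x*(6 - 2*l)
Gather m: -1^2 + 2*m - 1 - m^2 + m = -m^2 + 3*m - 2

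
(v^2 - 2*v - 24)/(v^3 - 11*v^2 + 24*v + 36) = (v + 4)/(v^2 - 5*v - 6)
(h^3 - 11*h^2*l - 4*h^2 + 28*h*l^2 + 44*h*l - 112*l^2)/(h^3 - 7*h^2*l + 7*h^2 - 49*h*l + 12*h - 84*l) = (h^2 - 4*h*l - 4*h + 16*l)/(h^2 + 7*h + 12)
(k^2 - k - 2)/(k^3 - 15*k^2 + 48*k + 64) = (k - 2)/(k^2 - 16*k + 64)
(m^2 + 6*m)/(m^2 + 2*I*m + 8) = m*(m + 6)/(m^2 + 2*I*m + 8)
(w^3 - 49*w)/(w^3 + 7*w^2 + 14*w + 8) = w*(w^2 - 49)/(w^3 + 7*w^2 + 14*w + 8)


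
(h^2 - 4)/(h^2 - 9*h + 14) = (h + 2)/(h - 7)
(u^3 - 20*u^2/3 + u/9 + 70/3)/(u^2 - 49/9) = (3*u^2 - 13*u - 30)/(3*u + 7)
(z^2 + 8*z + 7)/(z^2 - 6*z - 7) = (z + 7)/(z - 7)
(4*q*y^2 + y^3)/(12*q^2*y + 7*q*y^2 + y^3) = y/(3*q + y)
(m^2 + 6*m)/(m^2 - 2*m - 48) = m/(m - 8)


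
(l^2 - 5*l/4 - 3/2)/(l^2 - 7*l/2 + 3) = (4*l + 3)/(2*(2*l - 3))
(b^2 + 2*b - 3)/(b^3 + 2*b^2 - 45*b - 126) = (b - 1)/(b^2 - b - 42)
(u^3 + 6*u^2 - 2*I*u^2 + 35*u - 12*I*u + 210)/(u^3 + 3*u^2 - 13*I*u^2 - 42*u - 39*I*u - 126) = (u^2 + u*(6 + 5*I) + 30*I)/(u^2 + u*(3 - 6*I) - 18*I)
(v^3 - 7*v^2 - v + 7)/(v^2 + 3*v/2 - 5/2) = 2*(v^2 - 6*v - 7)/(2*v + 5)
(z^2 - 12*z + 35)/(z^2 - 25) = (z - 7)/(z + 5)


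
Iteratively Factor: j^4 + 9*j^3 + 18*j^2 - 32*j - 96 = (j + 3)*(j^3 + 6*j^2 - 32) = (j + 3)*(j + 4)*(j^2 + 2*j - 8) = (j + 3)*(j + 4)^2*(j - 2)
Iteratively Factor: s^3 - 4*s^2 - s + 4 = (s - 1)*(s^2 - 3*s - 4) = (s - 1)*(s + 1)*(s - 4)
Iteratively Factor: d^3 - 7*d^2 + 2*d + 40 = (d - 4)*(d^2 - 3*d - 10) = (d - 5)*(d - 4)*(d + 2)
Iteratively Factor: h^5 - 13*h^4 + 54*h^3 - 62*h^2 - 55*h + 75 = (h + 1)*(h^4 - 14*h^3 + 68*h^2 - 130*h + 75) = (h - 1)*(h + 1)*(h^3 - 13*h^2 + 55*h - 75) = (h - 5)*(h - 1)*(h + 1)*(h^2 - 8*h + 15) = (h - 5)^2*(h - 1)*(h + 1)*(h - 3)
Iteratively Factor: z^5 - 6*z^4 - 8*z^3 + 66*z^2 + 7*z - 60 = (z + 3)*(z^4 - 9*z^3 + 19*z^2 + 9*z - 20) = (z - 4)*(z + 3)*(z^3 - 5*z^2 - z + 5) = (z - 4)*(z - 1)*(z + 3)*(z^2 - 4*z - 5) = (z - 4)*(z - 1)*(z + 1)*(z + 3)*(z - 5)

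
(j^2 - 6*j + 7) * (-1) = -j^2 + 6*j - 7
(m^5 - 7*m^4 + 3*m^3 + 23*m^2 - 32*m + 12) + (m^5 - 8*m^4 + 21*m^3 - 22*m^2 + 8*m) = 2*m^5 - 15*m^4 + 24*m^3 + m^2 - 24*m + 12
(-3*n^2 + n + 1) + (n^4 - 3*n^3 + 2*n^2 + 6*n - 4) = n^4 - 3*n^3 - n^2 + 7*n - 3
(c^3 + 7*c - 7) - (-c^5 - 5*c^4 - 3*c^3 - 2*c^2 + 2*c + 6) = c^5 + 5*c^4 + 4*c^3 + 2*c^2 + 5*c - 13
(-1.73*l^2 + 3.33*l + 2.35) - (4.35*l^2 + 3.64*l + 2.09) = -6.08*l^2 - 0.31*l + 0.26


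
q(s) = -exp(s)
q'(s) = -exp(s)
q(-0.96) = -0.38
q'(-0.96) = -0.38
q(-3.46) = -0.03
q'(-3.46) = -0.03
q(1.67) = -5.31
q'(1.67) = -5.31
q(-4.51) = -0.01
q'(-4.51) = -0.01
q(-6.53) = -0.00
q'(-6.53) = -0.00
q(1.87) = -6.49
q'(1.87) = -6.49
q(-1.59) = -0.20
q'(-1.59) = -0.20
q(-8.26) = -0.00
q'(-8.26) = -0.00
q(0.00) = -1.00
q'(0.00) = -1.00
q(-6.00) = 0.00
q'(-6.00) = 0.00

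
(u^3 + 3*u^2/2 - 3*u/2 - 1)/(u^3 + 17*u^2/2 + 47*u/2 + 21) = (2*u^2 - u - 1)/(2*u^2 + 13*u + 21)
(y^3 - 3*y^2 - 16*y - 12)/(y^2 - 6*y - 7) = (y^2 - 4*y - 12)/(y - 7)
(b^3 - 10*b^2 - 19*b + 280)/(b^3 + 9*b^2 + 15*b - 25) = (b^2 - 15*b + 56)/(b^2 + 4*b - 5)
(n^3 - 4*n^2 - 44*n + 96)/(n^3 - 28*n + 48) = (n - 8)/(n - 4)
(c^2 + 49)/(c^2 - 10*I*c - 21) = (c + 7*I)/(c - 3*I)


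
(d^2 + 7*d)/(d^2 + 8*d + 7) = d/(d + 1)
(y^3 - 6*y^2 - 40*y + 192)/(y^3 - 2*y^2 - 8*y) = (y^2 - 2*y - 48)/(y*(y + 2))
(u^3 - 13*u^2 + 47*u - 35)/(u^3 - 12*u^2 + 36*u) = (u^3 - 13*u^2 + 47*u - 35)/(u*(u^2 - 12*u + 36))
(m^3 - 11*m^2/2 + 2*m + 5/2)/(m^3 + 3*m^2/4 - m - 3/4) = 2*(2*m^2 - 9*m - 5)/(4*m^2 + 7*m + 3)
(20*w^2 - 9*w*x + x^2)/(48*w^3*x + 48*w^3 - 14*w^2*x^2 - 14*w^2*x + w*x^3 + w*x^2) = (20*w^2 - 9*w*x + x^2)/(w*(48*w^2*x + 48*w^2 - 14*w*x^2 - 14*w*x + x^3 + x^2))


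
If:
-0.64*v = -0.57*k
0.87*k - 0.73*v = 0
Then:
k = 0.00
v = 0.00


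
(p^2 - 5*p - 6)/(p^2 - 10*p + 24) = (p + 1)/(p - 4)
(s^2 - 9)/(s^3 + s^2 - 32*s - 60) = (s^2 - 9)/(s^3 + s^2 - 32*s - 60)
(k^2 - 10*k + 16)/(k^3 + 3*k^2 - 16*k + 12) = (k - 8)/(k^2 + 5*k - 6)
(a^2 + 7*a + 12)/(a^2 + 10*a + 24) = (a + 3)/(a + 6)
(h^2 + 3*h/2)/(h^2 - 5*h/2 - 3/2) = h*(2*h + 3)/(2*h^2 - 5*h - 3)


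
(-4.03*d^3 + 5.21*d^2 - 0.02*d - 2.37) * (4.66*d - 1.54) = -18.7798*d^4 + 30.4848*d^3 - 8.1166*d^2 - 11.0134*d + 3.6498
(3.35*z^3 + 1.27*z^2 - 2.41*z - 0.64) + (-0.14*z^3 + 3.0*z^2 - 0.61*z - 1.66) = 3.21*z^3 + 4.27*z^2 - 3.02*z - 2.3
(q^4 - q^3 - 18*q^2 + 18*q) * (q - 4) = q^5 - 5*q^4 - 14*q^3 + 90*q^2 - 72*q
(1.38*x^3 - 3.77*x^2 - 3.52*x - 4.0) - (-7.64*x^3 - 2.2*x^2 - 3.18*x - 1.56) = 9.02*x^3 - 1.57*x^2 - 0.34*x - 2.44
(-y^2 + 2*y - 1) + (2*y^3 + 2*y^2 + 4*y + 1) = 2*y^3 + y^2 + 6*y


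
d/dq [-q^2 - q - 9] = -2*q - 1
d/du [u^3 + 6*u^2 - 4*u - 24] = 3*u^2 + 12*u - 4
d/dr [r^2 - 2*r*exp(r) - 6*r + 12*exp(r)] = -2*r*exp(r) + 2*r + 10*exp(r) - 6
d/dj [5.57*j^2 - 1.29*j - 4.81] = 11.14*j - 1.29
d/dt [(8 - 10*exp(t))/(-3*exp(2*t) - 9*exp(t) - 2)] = (-30*exp(2*t) + 48*exp(t) + 92)*exp(t)/(9*exp(4*t) + 54*exp(3*t) + 93*exp(2*t) + 36*exp(t) + 4)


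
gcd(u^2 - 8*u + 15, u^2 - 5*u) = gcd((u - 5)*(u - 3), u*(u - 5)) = u - 5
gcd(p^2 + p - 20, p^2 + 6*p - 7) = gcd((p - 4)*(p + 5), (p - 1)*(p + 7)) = 1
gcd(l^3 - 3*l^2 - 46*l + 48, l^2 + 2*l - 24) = l + 6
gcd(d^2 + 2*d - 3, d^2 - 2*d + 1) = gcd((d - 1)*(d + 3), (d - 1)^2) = d - 1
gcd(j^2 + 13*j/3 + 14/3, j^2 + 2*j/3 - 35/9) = j + 7/3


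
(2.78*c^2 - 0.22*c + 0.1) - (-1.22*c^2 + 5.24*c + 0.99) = 4.0*c^2 - 5.46*c - 0.89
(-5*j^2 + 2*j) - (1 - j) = -5*j^2 + 3*j - 1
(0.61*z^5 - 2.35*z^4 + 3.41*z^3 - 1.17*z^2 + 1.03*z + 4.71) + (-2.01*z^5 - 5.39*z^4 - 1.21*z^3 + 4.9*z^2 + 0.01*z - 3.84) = -1.4*z^5 - 7.74*z^4 + 2.2*z^3 + 3.73*z^2 + 1.04*z + 0.87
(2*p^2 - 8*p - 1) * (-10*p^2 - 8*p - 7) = -20*p^4 + 64*p^3 + 60*p^2 + 64*p + 7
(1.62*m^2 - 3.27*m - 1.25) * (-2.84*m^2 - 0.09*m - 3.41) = -4.6008*m^4 + 9.141*m^3 - 1.6799*m^2 + 11.2632*m + 4.2625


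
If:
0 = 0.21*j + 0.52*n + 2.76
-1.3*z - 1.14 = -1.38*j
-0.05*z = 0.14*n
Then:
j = -227.33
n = 86.50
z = -242.20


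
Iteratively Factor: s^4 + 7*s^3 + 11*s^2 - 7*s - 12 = (s - 1)*(s^3 + 8*s^2 + 19*s + 12) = (s - 1)*(s + 4)*(s^2 + 4*s + 3) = (s - 1)*(s + 1)*(s + 4)*(s + 3)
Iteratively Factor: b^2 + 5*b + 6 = (b + 2)*(b + 3)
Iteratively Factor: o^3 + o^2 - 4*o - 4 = (o + 1)*(o^2 - 4) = (o + 1)*(o + 2)*(o - 2)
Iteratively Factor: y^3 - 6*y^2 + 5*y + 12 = (y - 4)*(y^2 - 2*y - 3) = (y - 4)*(y + 1)*(y - 3)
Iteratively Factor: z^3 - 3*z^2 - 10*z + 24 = (z - 2)*(z^2 - z - 12) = (z - 2)*(z + 3)*(z - 4)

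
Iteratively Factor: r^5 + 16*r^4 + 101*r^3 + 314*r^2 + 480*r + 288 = (r + 4)*(r^4 + 12*r^3 + 53*r^2 + 102*r + 72) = (r + 3)*(r + 4)*(r^3 + 9*r^2 + 26*r + 24) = (r + 3)^2*(r + 4)*(r^2 + 6*r + 8) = (r + 3)^2*(r + 4)^2*(r + 2)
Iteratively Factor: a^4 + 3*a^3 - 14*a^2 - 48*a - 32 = (a + 2)*(a^3 + a^2 - 16*a - 16) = (a + 1)*(a + 2)*(a^2 - 16) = (a - 4)*(a + 1)*(a + 2)*(a + 4)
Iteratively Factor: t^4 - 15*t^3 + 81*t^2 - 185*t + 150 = (t - 3)*(t^3 - 12*t^2 + 45*t - 50) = (t - 3)*(t - 2)*(t^2 - 10*t + 25) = (t - 5)*(t - 3)*(t - 2)*(t - 5)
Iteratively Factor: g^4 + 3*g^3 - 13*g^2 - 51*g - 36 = (g + 3)*(g^3 - 13*g - 12) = (g + 1)*(g + 3)*(g^2 - g - 12) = (g + 1)*(g + 3)^2*(g - 4)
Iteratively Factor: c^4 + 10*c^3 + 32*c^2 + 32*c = (c + 4)*(c^3 + 6*c^2 + 8*c) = (c + 4)^2*(c^2 + 2*c) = c*(c + 4)^2*(c + 2)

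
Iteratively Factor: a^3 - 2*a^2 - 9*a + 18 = (a - 3)*(a^2 + a - 6) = (a - 3)*(a + 3)*(a - 2)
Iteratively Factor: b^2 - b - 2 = (b - 2)*(b + 1)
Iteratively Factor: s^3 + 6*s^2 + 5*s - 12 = (s - 1)*(s^2 + 7*s + 12) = (s - 1)*(s + 3)*(s + 4)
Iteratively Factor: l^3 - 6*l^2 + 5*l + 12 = (l - 3)*(l^2 - 3*l - 4) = (l - 3)*(l + 1)*(l - 4)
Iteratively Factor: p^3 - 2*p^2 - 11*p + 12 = (p - 4)*(p^2 + 2*p - 3) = (p - 4)*(p - 1)*(p + 3)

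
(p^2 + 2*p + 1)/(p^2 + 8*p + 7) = (p + 1)/(p + 7)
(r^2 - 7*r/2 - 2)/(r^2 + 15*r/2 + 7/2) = (r - 4)/(r + 7)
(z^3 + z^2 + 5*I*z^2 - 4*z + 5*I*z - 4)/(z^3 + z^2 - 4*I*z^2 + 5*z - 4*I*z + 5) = (z + 4*I)/(z - 5*I)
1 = 1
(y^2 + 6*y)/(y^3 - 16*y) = (y + 6)/(y^2 - 16)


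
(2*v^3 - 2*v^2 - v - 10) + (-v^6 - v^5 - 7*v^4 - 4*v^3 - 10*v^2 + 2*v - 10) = -v^6 - v^5 - 7*v^4 - 2*v^3 - 12*v^2 + v - 20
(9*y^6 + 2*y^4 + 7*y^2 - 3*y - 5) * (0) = 0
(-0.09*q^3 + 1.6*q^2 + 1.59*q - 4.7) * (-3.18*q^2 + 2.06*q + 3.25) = 0.2862*q^5 - 5.2734*q^4 - 2.0527*q^3 + 23.4214*q^2 - 4.5145*q - 15.275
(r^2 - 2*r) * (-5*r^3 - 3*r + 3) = -5*r^5 + 10*r^4 - 3*r^3 + 9*r^2 - 6*r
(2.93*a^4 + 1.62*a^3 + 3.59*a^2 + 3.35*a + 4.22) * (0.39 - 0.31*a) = -0.9083*a^5 + 0.6405*a^4 - 0.4811*a^3 + 0.3616*a^2 - 0.00169999999999981*a + 1.6458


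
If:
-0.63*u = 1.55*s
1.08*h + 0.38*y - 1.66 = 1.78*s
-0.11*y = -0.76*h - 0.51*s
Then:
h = 0.00105064089094348*y + 0.444736289136373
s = 0.21412061357428*y - 0.662744274007144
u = 1.6305613090652 - 0.52680468419069*y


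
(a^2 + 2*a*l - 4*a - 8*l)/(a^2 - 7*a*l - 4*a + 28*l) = (a + 2*l)/(a - 7*l)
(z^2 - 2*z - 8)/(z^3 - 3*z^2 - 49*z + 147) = (z^2 - 2*z - 8)/(z^3 - 3*z^2 - 49*z + 147)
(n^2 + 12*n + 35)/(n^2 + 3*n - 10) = (n + 7)/(n - 2)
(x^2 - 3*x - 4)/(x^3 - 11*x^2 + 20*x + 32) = 1/(x - 8)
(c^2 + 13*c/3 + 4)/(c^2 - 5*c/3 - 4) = (c + 3)/(c - 3)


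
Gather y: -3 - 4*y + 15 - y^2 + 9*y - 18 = -y^2 + 5*y - 6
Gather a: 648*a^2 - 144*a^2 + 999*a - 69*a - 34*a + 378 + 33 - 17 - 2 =504*a^2 + 896*a + 392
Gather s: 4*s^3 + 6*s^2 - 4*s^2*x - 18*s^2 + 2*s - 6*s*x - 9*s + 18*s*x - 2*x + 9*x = 4*s^3 + s^2*(-4*x - 12) + s*(12*x - 7) + 7*x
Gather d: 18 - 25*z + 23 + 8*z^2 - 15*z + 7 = 8*z^2 - 40*z + 48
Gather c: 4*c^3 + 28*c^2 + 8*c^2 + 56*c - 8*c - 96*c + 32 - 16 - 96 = 4*c^3 + 36*c^2 - 48*c - 80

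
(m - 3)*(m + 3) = m^2 - 9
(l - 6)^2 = l^2 - 12*l + 36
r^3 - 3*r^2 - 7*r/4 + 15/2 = (r - 5/2)*(r - 2)*(r + 3/2)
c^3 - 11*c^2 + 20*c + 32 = (c - 8)*(c - 4)*(c + 1)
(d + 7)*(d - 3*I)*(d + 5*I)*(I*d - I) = I*d^4 - 2*d^3 + 6*I*d^3 - 12*d^2 + 8*I*d^2 + 14*d + 90*I*d - 105*I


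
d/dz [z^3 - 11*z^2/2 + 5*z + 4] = 3*z^2 - 11*z + 5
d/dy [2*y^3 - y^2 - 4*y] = 6*y^2 - 2*y - 4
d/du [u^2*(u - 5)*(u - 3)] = 2*u*(2*u^2 - 12*u + 15)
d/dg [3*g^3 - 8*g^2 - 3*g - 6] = 9*g^2 - 16*g - 3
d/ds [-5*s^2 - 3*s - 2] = -10*s - 3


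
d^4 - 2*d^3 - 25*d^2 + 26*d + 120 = (d - 5)*(d - 3)*(d + 2)*(d + 4)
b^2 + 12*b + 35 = (b + 5)*(b + 7)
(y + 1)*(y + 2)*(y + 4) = y^3 + 7*y^2 + 14*y + 8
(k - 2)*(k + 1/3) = k^2 - 5*k/3 - 2/3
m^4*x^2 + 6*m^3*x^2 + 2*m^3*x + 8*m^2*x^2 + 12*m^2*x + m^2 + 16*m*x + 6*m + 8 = (m + 2)*(m + 4)*(m*x + 1)^2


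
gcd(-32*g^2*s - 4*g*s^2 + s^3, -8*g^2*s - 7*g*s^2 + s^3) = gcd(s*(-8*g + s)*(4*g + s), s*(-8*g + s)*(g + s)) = -8*g*s + s^2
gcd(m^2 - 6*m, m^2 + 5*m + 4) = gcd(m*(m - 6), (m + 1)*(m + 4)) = 1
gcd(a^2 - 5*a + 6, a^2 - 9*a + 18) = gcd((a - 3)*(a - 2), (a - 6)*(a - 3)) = a - 3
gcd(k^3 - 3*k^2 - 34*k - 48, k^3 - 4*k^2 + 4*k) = 1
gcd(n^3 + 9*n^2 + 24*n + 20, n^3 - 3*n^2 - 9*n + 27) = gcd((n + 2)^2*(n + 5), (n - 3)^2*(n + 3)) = 1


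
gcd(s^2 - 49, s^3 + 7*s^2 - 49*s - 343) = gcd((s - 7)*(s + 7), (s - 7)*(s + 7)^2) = s^2 - 49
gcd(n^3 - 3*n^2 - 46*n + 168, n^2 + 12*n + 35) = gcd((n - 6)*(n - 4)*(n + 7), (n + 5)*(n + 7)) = n + 7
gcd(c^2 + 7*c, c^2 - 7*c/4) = c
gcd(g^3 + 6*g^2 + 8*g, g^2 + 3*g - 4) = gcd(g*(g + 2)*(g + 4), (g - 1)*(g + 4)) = g + 4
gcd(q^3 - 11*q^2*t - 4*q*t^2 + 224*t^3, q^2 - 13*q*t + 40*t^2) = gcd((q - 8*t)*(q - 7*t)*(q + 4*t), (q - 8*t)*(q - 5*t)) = q - 8*t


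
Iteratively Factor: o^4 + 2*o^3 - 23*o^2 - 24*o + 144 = (o - 3)*(o^3 + 5*o^2 - 8*o - 48) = (o - 3)*(o + 4)*(o^2 + o - 12) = (o - 3)*(o + 4)^2*(o - 3)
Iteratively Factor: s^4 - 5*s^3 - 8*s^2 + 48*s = (s - 4)*(s^3 - s^2 - 12*s) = s*(s - 4)*(s^2 - s - 12) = s*(s - 4)^2*(s + 3)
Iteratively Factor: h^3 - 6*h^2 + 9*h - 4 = (h - 4)*(h^2 - 2*h + 1) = (h - 4)*(h - 1)*(h - 1)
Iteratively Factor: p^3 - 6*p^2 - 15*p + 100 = (p - 5)*(p^2 - p - 20) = (p - 5)^2*(p + 4)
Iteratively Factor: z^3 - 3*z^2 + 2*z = (z)*(z^2 - 3*z + 2) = z*(z - 2)*(z - 1)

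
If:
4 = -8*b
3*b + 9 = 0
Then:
No Solution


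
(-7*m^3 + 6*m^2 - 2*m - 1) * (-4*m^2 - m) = 28*m^5 - 17*m^4 + 2*m^3 + 6*m^2 + m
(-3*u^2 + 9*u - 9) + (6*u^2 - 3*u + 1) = 3*u^2 + 6*u - 8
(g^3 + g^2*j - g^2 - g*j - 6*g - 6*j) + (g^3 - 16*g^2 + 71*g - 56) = 2*g^3 + g^2*j - 17*g^2 - g*j + 65*g - 6*j - 56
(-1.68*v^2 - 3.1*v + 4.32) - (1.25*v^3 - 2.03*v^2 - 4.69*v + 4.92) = -1.25*v^3 + 0.35*v^2 + 1.59*v - 0.6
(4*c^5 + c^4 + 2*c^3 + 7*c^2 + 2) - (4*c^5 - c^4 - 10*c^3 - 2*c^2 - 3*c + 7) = 2*c^4 + 12*c^3 + 9*c^2 + 3*c - 5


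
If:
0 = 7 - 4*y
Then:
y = 7/4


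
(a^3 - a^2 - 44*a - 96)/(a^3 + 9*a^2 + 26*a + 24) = (a - 8)/(a + 2)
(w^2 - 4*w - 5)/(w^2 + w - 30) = (w + 1)/(w + 6)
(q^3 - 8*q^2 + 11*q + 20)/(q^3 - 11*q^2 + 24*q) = (q^3 - 8*q^2 + 11*q + 20)/(q*(q^2 - 11*q + 24))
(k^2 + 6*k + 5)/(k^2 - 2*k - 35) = (k + 1)/(k - 7)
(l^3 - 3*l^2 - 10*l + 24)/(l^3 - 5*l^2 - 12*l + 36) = (l - 4)/(l - 6)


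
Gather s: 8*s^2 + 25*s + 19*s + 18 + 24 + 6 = 8*s^2 + 44*s + 48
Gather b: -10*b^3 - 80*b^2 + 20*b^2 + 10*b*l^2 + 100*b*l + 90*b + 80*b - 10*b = -10*b^3 - 60*b^2 + b*(10*l^2 + 100*l + 160)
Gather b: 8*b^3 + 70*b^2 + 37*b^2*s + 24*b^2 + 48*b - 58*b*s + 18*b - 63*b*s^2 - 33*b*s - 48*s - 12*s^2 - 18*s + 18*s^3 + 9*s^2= 8*b^3 + b^2*(37*s + 94) + b*(-63*s^2 - 91*s + 66) + 18*s^3 - 3*s^2 - 66*s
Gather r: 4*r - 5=4*r - 5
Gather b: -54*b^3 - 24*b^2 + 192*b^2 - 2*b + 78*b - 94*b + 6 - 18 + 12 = -54*b^3 + 168*b^2 - 18*b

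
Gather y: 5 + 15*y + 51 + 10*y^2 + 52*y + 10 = 10*y^2 + 67*y + 66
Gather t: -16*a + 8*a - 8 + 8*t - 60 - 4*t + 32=-8*a + 4*t - 36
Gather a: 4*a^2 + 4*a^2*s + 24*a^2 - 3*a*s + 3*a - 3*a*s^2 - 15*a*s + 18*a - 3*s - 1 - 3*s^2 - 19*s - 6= a^2*(4*s + 28) + a*(-3*s^2 - 18*s + 21) - 3*s^2 - 22*s - 7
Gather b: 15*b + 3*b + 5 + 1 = 18*b + 6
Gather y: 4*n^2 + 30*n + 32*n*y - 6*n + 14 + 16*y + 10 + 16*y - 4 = 4*n^2 + 24*n + y*(32*n + 32) + 20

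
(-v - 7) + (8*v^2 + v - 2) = 8*v^2 - 9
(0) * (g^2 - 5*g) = 0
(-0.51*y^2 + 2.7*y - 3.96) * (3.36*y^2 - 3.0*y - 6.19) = -1.7136*y^4 + 10.602*y^3 - 18.2487*y^2 - 4.833*y + 24.5124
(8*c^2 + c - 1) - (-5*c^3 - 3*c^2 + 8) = 5*c^3 + 11*c^2 + c - 9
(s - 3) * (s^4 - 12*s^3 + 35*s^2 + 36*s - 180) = s^5 - 15*s^4 + 71*s^3 - 69*s^2 - 288*s + 540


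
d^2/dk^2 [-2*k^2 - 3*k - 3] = -4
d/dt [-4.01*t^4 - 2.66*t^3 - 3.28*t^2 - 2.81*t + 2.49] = -16.04*t^3 - 7.98*t^2 - 6.56*t - 2.81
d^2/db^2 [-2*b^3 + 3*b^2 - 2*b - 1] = 6 - 12*b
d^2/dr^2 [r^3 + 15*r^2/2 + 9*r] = 6*r + 15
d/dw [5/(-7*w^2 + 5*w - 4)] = 5*(14*w - 5)/(7*w^2 - 5*w + 4)^2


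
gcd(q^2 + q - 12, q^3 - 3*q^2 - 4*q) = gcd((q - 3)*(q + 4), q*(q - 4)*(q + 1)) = 1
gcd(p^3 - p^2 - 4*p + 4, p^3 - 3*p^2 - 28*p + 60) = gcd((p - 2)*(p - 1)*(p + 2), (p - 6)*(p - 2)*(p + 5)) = p - 2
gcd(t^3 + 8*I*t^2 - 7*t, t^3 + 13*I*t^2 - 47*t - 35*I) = t^2 + 8*I*t - 7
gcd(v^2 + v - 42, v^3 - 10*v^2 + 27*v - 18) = v - 6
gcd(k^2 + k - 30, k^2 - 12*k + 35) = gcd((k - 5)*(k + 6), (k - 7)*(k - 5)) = k - 5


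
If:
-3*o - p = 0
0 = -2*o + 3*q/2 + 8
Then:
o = 3*q/4 + 4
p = -9*q/4 - 12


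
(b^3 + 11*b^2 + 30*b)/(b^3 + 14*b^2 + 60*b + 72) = b*(b + 5)/(b^2 + 8*b + 12)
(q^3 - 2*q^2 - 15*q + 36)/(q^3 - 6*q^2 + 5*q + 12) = (q^2 + q - 12)/(q^2 - 3*q - 4)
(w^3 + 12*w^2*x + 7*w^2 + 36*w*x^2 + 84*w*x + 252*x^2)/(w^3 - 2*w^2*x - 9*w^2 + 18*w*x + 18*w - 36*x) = (w^3 + 12*w^2*x + 7*w^2 + 36*w*x^2 + 84*w*x + 252*x^2)/(w^3 - 2*w^2*x - 9*w^2 + 18*w*x + 18*w - 36*x)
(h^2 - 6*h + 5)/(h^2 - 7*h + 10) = (h - 1)/(h - 2)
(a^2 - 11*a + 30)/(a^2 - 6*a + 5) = (a - 6)/(a - 1)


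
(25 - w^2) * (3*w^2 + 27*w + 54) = -3*w^4 - 27*w^3 + 21*w^2 + 675*w + 1350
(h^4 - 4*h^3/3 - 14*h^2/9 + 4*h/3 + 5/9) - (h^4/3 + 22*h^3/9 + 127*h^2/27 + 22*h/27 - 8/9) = 2*h^4/3 - 34*h^3/9 - 169*h^2/27 + 14*h/27 + 13/9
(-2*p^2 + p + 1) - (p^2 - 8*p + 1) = -3*p^2 + 9*p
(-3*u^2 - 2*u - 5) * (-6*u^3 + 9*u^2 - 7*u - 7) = 18*u^5 - 15*u^4 + 33*u^3 - 10*u^2 + 49*u + 35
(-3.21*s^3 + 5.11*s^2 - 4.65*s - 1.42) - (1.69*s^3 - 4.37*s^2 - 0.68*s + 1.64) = -4.9*s^3 + 9.48*s^2 - 3.97*s - 3.06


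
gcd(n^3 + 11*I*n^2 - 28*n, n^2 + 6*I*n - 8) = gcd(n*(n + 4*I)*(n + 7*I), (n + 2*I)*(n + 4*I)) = n + 4*I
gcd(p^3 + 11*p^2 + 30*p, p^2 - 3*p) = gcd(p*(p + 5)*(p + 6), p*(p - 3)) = p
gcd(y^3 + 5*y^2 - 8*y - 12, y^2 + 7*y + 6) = y^2 + 7*y + 6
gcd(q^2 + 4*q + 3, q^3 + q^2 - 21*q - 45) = q + 3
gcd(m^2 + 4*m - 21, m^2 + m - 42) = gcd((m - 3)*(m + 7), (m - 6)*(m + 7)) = m + 7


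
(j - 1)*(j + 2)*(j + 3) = j^3 + 4*j^2 + j - 6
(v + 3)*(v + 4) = v^2 + 7*v + 12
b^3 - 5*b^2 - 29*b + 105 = (b - 7)*(b - 3)*(b + 5)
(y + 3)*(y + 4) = y^2 + 7*y + 12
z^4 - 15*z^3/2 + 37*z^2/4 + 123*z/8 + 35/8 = (z - 5)*(z - 7/2)*(z + 1/2)^2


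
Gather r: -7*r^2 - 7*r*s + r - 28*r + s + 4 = -7*r^2 + r*(-7*s - 27) + s + 4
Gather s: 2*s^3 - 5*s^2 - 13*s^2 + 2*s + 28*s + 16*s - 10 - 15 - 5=2*s^3 - 18*s^2 + 46*s - 30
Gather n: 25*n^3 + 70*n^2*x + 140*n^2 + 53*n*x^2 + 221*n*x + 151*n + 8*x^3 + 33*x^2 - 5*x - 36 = 25*n^3 + n^2*(70*x + 140) + n*(53*x^2 + 221*x + 151) + 8*x^3 + 33*x^2 - 5*x - 36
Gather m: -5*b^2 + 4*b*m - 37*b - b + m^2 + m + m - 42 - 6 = -5*b^2 - 38*b + m^2 + m*(4*b + 2) - 48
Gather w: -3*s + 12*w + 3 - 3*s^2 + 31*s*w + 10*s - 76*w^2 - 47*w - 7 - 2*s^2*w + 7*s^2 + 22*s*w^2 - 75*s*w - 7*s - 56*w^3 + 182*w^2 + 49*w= 4*s^2 - 56*w^3 + w^2*(22*s + 106) + w*(-2*s^2 - 44*s + 14) - 4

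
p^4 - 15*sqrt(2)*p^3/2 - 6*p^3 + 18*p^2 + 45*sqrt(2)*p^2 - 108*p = p*(p - 6)*(p - 6*sqrt(2))*(p - 3*sqrt(2)/2)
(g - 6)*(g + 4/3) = g^2 - 14*g/3 - 8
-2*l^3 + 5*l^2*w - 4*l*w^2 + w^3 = (-2*l + w)*(-l + w)^2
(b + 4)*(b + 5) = b^2 + 9*b + 20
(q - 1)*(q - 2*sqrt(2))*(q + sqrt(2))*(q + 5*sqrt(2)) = q^4 - q^3 + 4*sqrt(2)*q^3 - 14*q^2 - 4*sqrt(2)*q^2 - 20*sqrt(2)*q + 14*q + 20*sqrt(2)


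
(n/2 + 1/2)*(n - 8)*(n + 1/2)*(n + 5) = n^4/2 - 3*n^3/4 - 22*n^2 - 123*n/4 - 10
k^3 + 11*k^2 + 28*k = k*(k + 4)*(k + 7)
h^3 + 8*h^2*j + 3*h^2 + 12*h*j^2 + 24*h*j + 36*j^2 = (h + 3)*(h + 2*j)*(h + 6*j)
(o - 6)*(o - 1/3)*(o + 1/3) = o^3 - 6*o^2 - o/9 + 2/3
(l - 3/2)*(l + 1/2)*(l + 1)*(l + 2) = l^4 + 2*l^3 - 7*l^2/4 - 17*l/4 - 3/2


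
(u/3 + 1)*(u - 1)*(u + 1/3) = u^3/3 + 7*u^2/9 - 7*u/9 - 1/3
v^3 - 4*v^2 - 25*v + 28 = (v - 7)*(v - 1)*(v + 4)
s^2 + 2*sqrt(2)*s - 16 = (s - 2*sqrt(2))*(s + 4*sqrt(2))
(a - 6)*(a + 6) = a^2 - 36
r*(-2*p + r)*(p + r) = -2*p^2*r - p*r^2 + r^3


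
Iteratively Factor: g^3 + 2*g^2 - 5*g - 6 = (g + 1)*(g^2 + g - 6) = (g + 1)*(g + 3)*(g - 2)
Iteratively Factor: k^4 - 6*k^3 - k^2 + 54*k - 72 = (k - 2)*(k^3 - 4*k^2 - 9*k + 36) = (k - 4)*(k - 2)*(k^2 - 9) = (k - 4)*(k - 2)*(k + 3)*(k - 3)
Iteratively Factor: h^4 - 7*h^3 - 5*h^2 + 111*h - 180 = (h - 3)*(h^3 - 4*h^2 - 17*h + 60) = (h - 5)*(h - 3)*(h^2 + h - 12) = (h - 5)*(h - 3)*(h + 4)*(h - 3)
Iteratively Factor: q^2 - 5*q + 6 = (q - 2)*(q - 3)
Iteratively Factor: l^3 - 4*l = (l - 2)*(l^2 + 2*l) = l*(l - 2)*(l + 2)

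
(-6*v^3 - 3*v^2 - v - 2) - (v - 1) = -6*v^3 - 3*v^2 - 2*v - 1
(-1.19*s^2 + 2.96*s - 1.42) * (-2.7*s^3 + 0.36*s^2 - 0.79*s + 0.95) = 3.213*s^5 - 8.4204*s^4 + 5.8397*s^3 - 3.9801*s^2 + 3.9338*s - 1.349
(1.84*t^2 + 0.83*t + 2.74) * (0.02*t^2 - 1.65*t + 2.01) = 0.0368*t^4 - 3.0194*t^3 + 2.3837*t^2 - 2.8527*t + 5.5074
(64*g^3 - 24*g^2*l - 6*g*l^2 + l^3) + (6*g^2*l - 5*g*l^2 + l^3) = 64*g^3 - 18*g^2*l - 11*g*l^2 + 2*l^3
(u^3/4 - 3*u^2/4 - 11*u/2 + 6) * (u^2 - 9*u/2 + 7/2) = u^5/4 - 15*u^4/8 - 5*u^3/4 + 225*u^2/8 - 185*u/4 + 21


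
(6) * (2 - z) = 12 - 6*z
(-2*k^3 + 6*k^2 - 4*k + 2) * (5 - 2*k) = 4*k^4 - 22*k^3 + 38*k^2 - 24*k + 10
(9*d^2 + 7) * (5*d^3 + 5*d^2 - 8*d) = 45*d^5 + 45*d^4 - 37*d^3 + 35*d^2 - 56*d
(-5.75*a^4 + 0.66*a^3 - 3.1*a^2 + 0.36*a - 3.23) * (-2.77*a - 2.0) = 15.9275*a^5 + 9.6718*a^4 + 7.267*a^3 + 5.2028*a^2 + 8.2271*a + 6.46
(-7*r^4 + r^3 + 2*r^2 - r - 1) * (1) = -7*r^4 + r^3 + 2*r^2 - r - 1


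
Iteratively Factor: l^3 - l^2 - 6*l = (l + 2)*(l^2 - 3*l) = l*(l + 2)*(l - 3)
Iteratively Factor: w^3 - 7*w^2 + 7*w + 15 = (w - 3)*(w^2 - 4*w - 5) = (w - 5)*(w - 3)*(w + 1)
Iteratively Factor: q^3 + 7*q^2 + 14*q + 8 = (q + 4)*(q^2 + 3*q + 2) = (q + 1)*(q + 4)*(q + 2)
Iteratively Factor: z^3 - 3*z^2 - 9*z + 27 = (z - 3)*(z^2 - 9) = (z - 3)*(z + 3)*(z - 3)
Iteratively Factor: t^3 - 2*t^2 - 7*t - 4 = (t + 1)*(t^2 - 3*t - 4) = (t - 4)*(t + 1)*(t + 1)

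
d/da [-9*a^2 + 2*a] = 2 - 18*a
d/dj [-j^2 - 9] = -2*j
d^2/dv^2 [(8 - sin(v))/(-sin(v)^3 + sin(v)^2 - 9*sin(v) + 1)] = (-4*sin(v)^7 + 75*sin(v)^6 - 47*sin(v)^5 + 52*sin(v)^4 - 26*sin(v)^3 + 139*sin(v)^2 + 449*sin(v) - 1262)/(sin(v)^3 - sin(v)^2 + 9*sin(v) - 1)^3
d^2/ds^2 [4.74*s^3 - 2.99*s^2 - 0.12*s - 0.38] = 28.44*s - 5.98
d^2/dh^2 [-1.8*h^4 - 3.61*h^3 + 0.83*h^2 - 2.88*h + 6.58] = -21.6*h^2 - 21.66*h + 1.66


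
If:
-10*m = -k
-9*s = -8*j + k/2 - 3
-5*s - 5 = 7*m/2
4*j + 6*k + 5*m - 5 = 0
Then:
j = -55/36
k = 200/117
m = 20/117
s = -131/117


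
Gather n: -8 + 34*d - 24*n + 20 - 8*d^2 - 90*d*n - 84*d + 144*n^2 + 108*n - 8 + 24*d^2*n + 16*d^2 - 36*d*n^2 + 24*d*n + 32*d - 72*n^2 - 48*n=8*d^2 - 18*d + n^2*(72 - 36*d) + n*(24*d^2 - 66*d + 36) + 4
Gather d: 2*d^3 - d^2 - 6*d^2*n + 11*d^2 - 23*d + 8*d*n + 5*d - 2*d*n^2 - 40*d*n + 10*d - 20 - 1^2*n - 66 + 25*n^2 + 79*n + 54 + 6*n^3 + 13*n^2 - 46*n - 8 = 2*d^3 + d^2*(10 - 6*n) + d*(-2*n^2 - 32*n - 8) + 6*n^3 + 38*n^2 + 32*n - 40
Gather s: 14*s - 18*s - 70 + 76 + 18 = 24 - 4*s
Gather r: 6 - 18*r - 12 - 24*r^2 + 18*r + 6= -24*r^2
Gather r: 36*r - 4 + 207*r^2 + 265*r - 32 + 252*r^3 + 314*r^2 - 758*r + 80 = 252*r^3 + 521*r^2 - 457*r + 44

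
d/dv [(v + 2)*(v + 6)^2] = (v + 6)*(3*v + 10)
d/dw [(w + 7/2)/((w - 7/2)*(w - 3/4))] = 32*(-2*w^2 - 14*w + 35)/(64*w^4 - 544*w^3 + 1492*w^2 - 1428*w + 441)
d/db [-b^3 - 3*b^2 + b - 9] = -3*b^2 - 6*b + 1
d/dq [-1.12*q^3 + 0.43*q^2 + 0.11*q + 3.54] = -3.36*q^2 + 0.86*q + 0.11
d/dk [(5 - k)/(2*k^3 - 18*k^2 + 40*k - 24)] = (k^3 - 12*k^2 + 45*k - 44)/(k^6 - 18*k^5 + 121*k^4 - 384*k^3 + 616*k^2 - 480*k + 144)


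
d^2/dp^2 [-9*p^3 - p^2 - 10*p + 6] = -54*p - 2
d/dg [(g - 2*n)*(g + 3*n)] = 2*g + n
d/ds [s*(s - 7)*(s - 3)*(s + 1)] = 4*s^3 - 27*s^2 + 22*s + 21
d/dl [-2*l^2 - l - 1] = -4*l - 1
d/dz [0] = 0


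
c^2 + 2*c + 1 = (c + 1)^2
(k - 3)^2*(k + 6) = k^3 - 27*k + 54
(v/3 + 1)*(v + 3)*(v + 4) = v^3/3 + 10*v^2/3 + 11*v + 12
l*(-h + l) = -h*l + l^2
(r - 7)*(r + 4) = r^2 - 3*r - 28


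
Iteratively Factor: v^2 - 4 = (v + 2)*(v - 2)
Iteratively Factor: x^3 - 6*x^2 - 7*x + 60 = (x - 5)*(x^2 - x - 12) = (x - 5)*(x - 4)*(x + 3)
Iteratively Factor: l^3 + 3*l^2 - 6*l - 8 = (l + 4)*(l^2 - l - 2) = (l + 1)*(l + 4)*(l - 2)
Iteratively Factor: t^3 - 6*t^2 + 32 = (t - 4)*(t^2 - 2*t - 8) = (t - 4)^2*(t + 2)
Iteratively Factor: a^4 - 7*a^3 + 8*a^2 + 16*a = (a - 4)*(a^3 - 3*a^2 - 4*a) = (a - 4)^2*(a^2 + a) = a*(a - 4)^2*(a + 1)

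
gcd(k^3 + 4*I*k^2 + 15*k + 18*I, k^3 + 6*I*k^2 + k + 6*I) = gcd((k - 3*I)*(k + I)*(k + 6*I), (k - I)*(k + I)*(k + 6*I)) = k^2 + 7*I*k - 6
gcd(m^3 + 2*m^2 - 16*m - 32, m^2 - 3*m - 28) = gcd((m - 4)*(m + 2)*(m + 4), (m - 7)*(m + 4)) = m + 4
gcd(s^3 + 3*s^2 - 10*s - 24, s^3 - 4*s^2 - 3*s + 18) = s^2 - s - 6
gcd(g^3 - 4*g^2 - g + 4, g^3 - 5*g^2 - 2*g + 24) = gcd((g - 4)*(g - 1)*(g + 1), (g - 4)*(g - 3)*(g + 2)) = g - 4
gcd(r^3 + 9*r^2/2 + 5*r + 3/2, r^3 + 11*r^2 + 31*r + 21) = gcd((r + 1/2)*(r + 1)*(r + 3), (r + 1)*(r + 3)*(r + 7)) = r^2 + 4*r + 3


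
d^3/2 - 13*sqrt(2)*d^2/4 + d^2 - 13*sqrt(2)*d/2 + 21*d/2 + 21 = (d/2 + 1)*(d - 7*sqrt(2)/2)*(d - 3*sqrt(2))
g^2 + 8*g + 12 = (g + 2)*(g + 6)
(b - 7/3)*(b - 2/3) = b^2 - 3*b + 14/9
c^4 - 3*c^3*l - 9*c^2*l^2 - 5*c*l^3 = c*(c - 5*l)*(c + l)^2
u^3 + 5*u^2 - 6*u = u*(u - 1)*(u + 6)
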